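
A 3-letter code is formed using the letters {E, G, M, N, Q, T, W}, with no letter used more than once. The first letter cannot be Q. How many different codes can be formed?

The first letter has 7−1 = 6 choices (anything except Q).
The remaining 2 letters are filled from the other 6 symbols without repetition: 6 × 5 = 30.
Total: 6 × 30 = 180.

180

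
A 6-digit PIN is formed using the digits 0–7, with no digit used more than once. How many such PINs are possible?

20160

Choose and order 6 of the 8 symbols: the first digit has 8 options, the next 7, and so on down to 3.
8 × 7 × 6 × 5 × 4 × 3 = 20160.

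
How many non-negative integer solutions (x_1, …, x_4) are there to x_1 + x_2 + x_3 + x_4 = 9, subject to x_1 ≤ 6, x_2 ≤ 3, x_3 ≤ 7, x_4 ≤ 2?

Without the upper bounds there are C(12,3) = 220 ways to split 9 among 4 variables.
Subtract solutions that violate a single cap (substitute x_i' = x_i − (cap_i+1)): x_1 ≥ 7 gives C(5,3) = 10; x_2 ≥ 4 gives C(8,3) = 56; x_3 ≥ 8 gives C(4,3) = 4; x_4 ≥ 3 gives C(9,3) = 84. Together 154.
Add back pairs where two caps are both exceeded: 0 + 0 + 0 + 0 + 10 + 0 = 10.
By inclusion–exclusion the count is 220 − 154 + 10 = 76.

76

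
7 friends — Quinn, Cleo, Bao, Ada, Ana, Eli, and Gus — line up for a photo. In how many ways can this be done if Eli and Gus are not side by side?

3600

There are 7! = 5040 arrangements in all. If Eli and Gus are adjacent, merging them into one block gives 2·(6)! = 1440 arrangements.
Complementary counting: 5040 − 1440 = 3600.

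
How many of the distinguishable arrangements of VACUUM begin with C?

60

With the first slot taken by C, it remains to arrange the other 5 letters (VAUUM).
Those 5 letters have U appearing twice, giving (5)!/(2!) = 60.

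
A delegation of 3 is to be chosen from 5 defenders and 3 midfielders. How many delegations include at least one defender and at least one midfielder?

45

With no constraint there are C(8,3) = 56 possible selections.
Selections missing a whole group: no defenders → C(3,3) = 1; no midfielders → C(5,3) = 10.
Both groups omitted at once is impossible, so 56 − 11 = 45.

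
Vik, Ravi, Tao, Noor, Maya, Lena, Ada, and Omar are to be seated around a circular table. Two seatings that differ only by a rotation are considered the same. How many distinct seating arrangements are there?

Around a circle, 8 distinct people have 8!/8 = (7)! = 5040 rotationally distinct seatings.

5040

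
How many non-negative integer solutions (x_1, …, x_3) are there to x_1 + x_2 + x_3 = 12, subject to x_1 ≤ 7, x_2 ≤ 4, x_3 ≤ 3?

Without the upper bounds there are C(14,2) = 91 ways to split 12 among 3 variables.
Subtract solutions that violate a single cap (substitute x_i' = x_i − (cap_i+1)): x_1 ≥ 8 gives C(6,2) = 15; x_2 ≥ 5 gives C(9,2) = 36; x_3 ≥ 4 gives C(10,2) = 45. Together 96.
Add back pairs where two caps are both exceeded: 0 + 1 + 10 = 11.
By inclusion–exclusion the count is 91 − 96 + 11 = 6.

6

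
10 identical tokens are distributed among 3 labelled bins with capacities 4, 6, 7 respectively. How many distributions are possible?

Ignoring the caps, the number of non-negative solutions to x_1+…+x_3 = 10 is C(12,2) = 66.
Subtract solutions that violate a single cap (substitute x_i' = x_i − (cap_i+1)): x_1 ≥ 5 gives C(7,2) = 21; x_2 ≥ 7 gives C(5,2) = 10; x_3 ≥ 8 gives C(4,2) = 6. Together 37.
No two caps can be exceeded simultaneously, so the pair terms are all 0.
By inclusion–exclusion the count is 66 − 37 + 0 = 29.

29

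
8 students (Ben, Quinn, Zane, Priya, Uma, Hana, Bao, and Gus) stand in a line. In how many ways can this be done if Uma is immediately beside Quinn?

Glue Uma and Quinn into one block (2 internal orders), leaving 7 units to arrange in a row.
That gives 2 × 7! = 2 × 5040 = 10080.

10080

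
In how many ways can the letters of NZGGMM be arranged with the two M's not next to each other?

120

There are 6!/(2!·2!) = 180 arrangements of NZGGMM in total.
Arrangements with the M's together: treat MM as one letter, giving (5)!/(2!) = 60.
Hence 180 − 60 = 120.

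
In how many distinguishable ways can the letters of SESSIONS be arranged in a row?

SESSIONS has 8 letters with S appearing 4 times.
The number of distinct arrangements is 8!/(4!) = 40320/24 = 1680.

1680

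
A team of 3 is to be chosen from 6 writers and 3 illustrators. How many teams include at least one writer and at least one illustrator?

Total 3-person selections from all 9: C(9,3) = 84.
Subtract selections that omit an entire group: no writers → C(3,3) = 1; no illustrators → C(6,3) = 20.
Both groups omitted at once is impossible, so 84 − 21 = 63.

63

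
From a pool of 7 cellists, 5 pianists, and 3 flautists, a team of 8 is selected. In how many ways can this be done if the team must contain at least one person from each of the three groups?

With no constraint there are C(15,8) = 6435 possible selections.
Selections missing a whole group: no cellists → C(8,8) = 1; no pianists → C(10,8) = 45; no flautists → C(12,8) = 495.
Add back selections omitting two groups (i.e. drawn from a single group): C(7,8) + C(5,8) + C(3,8) = 0.
By inclusion–exclusion: 6435 − 541 + 0 = 5894.

5894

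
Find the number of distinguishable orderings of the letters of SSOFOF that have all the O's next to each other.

Treat the 2 copies of O as a single block. The multiset to arrange is then {OO, F, F, S, S}, 5 items in all.
That gives (5)!/(2!·2!) = 30 arrangements.

30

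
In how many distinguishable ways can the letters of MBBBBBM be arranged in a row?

The 7 letters of MBBBBBM have repeats: B appearing 5 times and M appearing twice.
So there are 7! / (5!·2!) = 21 distinguishable arrangements.

21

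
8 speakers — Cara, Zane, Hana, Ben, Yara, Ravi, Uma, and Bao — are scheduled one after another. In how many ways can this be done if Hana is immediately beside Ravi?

Treat {Hana, Ravi} as a single unit. There are 7 units to order, and the pair itself can be ordered 2 ways.
That gives 2 × 7! = 2 × 5040 = 10080.

10080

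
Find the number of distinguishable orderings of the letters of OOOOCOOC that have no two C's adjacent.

There are 8!/(6!·2!) = 28 arrangements of OOOOCOOC in total.
If the two C's are adjacent, glue them into one block, leaving 7 items to arrange: (7)!/(6!) = 7 ways.
Subtracting, 28 − 7 = 21 arrangements keep the C's apart.

21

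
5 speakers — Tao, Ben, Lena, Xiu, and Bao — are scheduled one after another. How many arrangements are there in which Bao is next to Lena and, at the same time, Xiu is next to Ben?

24

Treat {Bao,Lena} as one block (2 orders) and {Xiu,Ben} as another (2 orders).
That leaves 3 units to arrange: 2 × 2 × 3! = 4 × 6 = 24.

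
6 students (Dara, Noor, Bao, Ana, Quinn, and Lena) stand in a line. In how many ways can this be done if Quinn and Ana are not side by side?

Of the 6! = 720 arrangements, those with Quinn and Ana adjacent number 2 × 5! = 240 (treat the pair as a block with 2 internal orders).
So 720 − 240 = 480 arrangements keep them apart.

480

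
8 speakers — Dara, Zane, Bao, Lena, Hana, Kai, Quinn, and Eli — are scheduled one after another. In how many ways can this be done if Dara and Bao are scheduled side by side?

10080

Glue Dara and Bao into one block (2 internal orders), leaving 7 units to arrange in a row.
So the count is 2·(7)! = 10080.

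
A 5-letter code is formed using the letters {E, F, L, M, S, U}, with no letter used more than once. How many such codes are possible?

This is a permutation of 5 out of 6: P(6,5) = 6!/1!.
That product is 6 × 5 × 4 × 3 × 2 = 720.

720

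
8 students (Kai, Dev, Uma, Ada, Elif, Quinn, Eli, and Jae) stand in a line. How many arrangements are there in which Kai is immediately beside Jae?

Treat {Kai, Jae} as a single unit. There are 7 units to order, and the pair itself can be ordered 2 ways.
That gives 2 × 7! = 2 × 5040 = 10080.

10080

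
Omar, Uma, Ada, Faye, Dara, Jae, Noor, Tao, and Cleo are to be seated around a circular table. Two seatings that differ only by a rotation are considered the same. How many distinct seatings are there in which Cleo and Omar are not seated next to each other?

30240

All circular seatings of 9 people number (8)! = 40320.
Those with Cleo next to Omar: fuse the pair into one unit and seat 8 units around a circle — 2·(7)! = 10080.
Subtracting, 40320 − 10080 = 30240.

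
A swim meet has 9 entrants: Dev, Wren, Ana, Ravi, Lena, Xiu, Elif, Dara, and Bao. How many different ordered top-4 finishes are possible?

3024

This is an ordered selection of 4 from 9: P(9,4).
That gives 9 × 8 × 7 × 6 = 3024.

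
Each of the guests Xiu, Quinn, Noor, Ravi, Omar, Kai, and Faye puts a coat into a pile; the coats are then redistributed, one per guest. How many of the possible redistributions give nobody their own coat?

1854

Let Aᵢ be the assignments in which guest i gets their own coat. We want the size of the complement of A₁∪…∪A_7.
By inclusion–exclusion this is Σ_{j=0}^{7} (−1)^j C(7,j)·(7−j)!.
Computing: 5040 − 5040 + 2520 − 840 + 210 − 42 + 7 − 1 = 1854.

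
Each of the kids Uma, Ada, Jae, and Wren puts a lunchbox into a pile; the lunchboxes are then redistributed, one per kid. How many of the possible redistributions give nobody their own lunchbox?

9

This is the derangement count D_4: permutations of 4 items with no fixed point.
By inclusion–exclusion this is Σ_{j=0}^{4} (−1)^j C(4,j)·(4−j)!.
Computing: 24 − 24 + 12 − 4 + 1 = 9.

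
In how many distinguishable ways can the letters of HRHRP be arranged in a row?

The 5 letters of HRHRP have repeats: H appearing twice and R appearing twice.
The number of distinct arrangements is 5!/(2!·2!) = 120/4 = 30.

30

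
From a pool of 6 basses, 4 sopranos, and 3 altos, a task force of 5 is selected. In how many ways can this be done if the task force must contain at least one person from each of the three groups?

Total 5-person selections from all 13: C(13,5) = 1287.
Selections missing a whole group: no basses → C(7,5) = 21; no sopranos → C(9,5) = 126; no altos → C(10,5) = 252.
Add back selections omitting two groups (i.e. drawn from a single group): C(6,5) + C(4,5) + C(3,5) = 6.
By inclusion–exclusion: 1287 − 399 + 6 = 894.

894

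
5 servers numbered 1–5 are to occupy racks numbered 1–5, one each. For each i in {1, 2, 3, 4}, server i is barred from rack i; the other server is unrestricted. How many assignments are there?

53

Let Aᵢ (for 1 ≤ i ≤ 4) be the placements that put server i in its forbidden rack. Any j of these fix j positions, leaving (5−j)! ways to fill the rest, and there are C(4,j) ways to pick which j.
By inclusion–exclusion, the number of valid placements is Σ_{j=0}^{4} (−1)^j C(4,j)·(5−j)!.
Computing: 120 − 96 + 36 − 8 + 1 = 53.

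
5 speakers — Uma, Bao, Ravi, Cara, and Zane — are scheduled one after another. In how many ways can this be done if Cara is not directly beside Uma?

72

Of the 5! = 120 arrangements, those with Cara and Uma adjacent number 2 × 4! = 48 (treat the pair as a block with 2 internal orders).
Complementary counting: 120 − 48 = 72.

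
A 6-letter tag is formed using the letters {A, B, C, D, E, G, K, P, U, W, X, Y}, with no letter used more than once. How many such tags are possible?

665280

This is a permutation of 6 out of 12: P(12,6) = 12!/6!.
12 × 11 × 10 × 9 × 8 × 7 = 665280.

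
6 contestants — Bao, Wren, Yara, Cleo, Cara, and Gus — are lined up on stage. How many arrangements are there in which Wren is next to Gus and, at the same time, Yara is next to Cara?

96

Treat {Wren,Gus} as one block (2 orders) and {Yara,Cara} as another (2 orders).
That leaves 4 units to arrange: 2 × 2 × 4! = 4 × 24 = 96.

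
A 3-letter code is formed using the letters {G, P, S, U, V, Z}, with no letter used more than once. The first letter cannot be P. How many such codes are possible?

100

The first letter has 6−1 = 5 choices (anything except P).
The remaining 2 letters are filled from the other 5 symbols without repetition: 5 × 4 = 20.
Total: 5 × 20 = 100.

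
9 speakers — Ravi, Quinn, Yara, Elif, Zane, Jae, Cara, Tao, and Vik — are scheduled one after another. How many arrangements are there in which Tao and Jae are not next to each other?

282240

Of the 9! = 362880 arrangements, those with Tao and Jae adjacent number 2 × 8! = 80640 (treat the pair as a block with 2 internal orders).
Complementary counting: 362880 − 80640 = 282240.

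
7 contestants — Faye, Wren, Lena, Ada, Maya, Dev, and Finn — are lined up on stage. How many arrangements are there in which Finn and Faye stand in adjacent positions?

Treat {Finn, Faye} as a single unit. There are 6 units to order, and the pair itself can be ordered 2 ways.
So the count is 2·(6)! = 1440.

1440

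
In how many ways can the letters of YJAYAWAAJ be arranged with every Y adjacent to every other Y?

Treat the 2 copies of Y as a single block. The multiset to arrange is then {YY, A, A, A, A, J, J, W}, 8 items in all.
That gives (8)!/(4!·2!) = 840 arrangements.

840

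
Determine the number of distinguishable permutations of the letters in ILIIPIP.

105

ILIIPIP has 7 letters with I appearing 4 times and P appearing twice.
The number of distinct arrangements is 7!/(4!·2!) = 5040/48 = 105.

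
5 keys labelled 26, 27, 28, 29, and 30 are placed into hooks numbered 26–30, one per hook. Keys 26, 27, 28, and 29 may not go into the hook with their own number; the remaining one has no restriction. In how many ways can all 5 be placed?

53

Let Aᵢ (for 26 ≤ i ≤ 29) be the placements that put key i in its forbidden hook. Any j of these fix j positions, leaving (5−j)! ways to fill the rest, and there are C(4,j) ways to pick which j.
By inclusion–exclusion, the number of valid placements is Σ_{j=0}^{4} (−1)^j C(4,j)·(5−j)!.
Computing: 120 − 96 + 36 − 8 + 1 = 53.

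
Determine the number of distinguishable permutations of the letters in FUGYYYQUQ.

15120

The 9 letters of FUGYYYQUQ have repeats: Q appearing twice, U appearing twice, and Y appearing 3 times.
So there are 9! / (3!·2!·2!) = 15120 distinguishable arrangements.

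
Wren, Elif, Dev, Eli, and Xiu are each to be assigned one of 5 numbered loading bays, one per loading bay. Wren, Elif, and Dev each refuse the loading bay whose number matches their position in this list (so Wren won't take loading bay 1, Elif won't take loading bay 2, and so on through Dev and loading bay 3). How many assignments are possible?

Let Aᵢ (for i ∈ {1, 2, 3}) be the placements that put person i in their forbidden loading bay. Any j of these fix j positions, leaving (5−j)! ways to fill the rest, and there are C(3,j) ways to pick which j.
By inclusion–exclusion, the number of valid placements is Σ_{j=0}^{3} (−1)^j C(3,j)·(5−j)!.
Computing: 120 − 72 + 18 − 2 = 64.

64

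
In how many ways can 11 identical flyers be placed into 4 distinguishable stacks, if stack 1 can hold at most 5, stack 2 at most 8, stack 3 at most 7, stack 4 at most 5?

222

Without the upper bounds there are C(14,3) = 364 ways to split 11 among 4 stacks.
Subtract solutions that violate a single cap (substitute x_i' = x_i − (cap_i+1)): x_1 ≥ 6 gives C(8,3) = 56; x_2 ≥ 9 gives C(5,3) = 10; x_3 ≥ 8 gives C(6,3) = 20; x_4 ≥ 6 gives C(8,3) = 56. Together 142.
No two caps can be exceeded simultaneously, so the pair terms are all 0.
By inclusion–exclusion the count is 364 − 142 + 0 = 222.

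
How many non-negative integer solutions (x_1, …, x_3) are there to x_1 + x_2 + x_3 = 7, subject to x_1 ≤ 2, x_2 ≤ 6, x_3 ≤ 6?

Without the upper bounds there are C(9,2) = 36 ways to split 7 among 3 variables.
Subtract solutions that violate a single cap (substitute x_i' = x_i − (cap_i+1)): x_1 ≥ 3 gives C(6,2) = 15; x_2 ≥ 7 gives C(2,2) = 1; x_3 ≥ 7 gives C(2,2) = 1. Together 17.
No two caps can be exceeded simultaneously, so the pair terms are all 0.
By inclusion–exclusion the count is 36 − 17 + 0 = 19.

19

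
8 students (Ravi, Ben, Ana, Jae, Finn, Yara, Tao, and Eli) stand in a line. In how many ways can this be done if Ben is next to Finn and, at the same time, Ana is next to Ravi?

2880

Treat {Ben,Finn} as one block (2 orders) and {Ana,Ravi} as another (2 orders).
That leaves 6 units to arrange: 2 × 2 × 6! = 4 × 720 = 2880.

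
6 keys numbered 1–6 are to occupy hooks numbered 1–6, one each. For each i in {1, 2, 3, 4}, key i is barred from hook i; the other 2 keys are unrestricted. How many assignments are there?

Let Aᵢ (for 1 ≤ i ≤ 4) be the placements that put key i in its forbidden hook. Any j of these fix j positions, leaving (6−j)! ways to fill the rest, and there are C(4,j) ways to pick which j.
By inclusion–exclusion, the number of valid placements is Σ_{j=0}^{4} (−1)^j C(4,j)·(6−j)!.
Computing: 720 − 480 + 144 − 24 + 2 = 362.

362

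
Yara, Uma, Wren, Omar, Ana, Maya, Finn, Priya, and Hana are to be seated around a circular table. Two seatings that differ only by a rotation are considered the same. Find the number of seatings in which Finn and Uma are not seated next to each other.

30240

Without the restriction there are (8)! = 40320 seatings.
Seatings with Finn beside Uma: treat them as a block with 2 internal orders, giving 2 × (7)! = 10080.
Subtracting, 40320 − 10080 = 30240.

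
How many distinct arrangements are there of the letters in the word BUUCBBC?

The 7 letters of BUUCBBC have repeats: B appearing 3 times, C appearing twice, and U appearing twice.
Dividing 7! = 5040 by 3!·2!·2! = 24 for the repeated letters gives 210.

210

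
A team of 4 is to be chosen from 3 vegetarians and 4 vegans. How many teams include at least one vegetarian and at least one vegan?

Total 4-person selections from all 7: C(7,4) = 35.
Subtract selections that omit an entire group: no vegetarians → C(4,4) = 1; no vegans → C(3,4) = 0.
Both groups omitted at once is impossible, so 35 − 1 = 34.

34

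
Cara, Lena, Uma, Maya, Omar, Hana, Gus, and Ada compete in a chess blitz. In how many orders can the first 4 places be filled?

There are 8 choices for 1st place, 7 for 2nd, and so on down to 5 for position 4.
That gives 8 × 7 × 6 × 5 = 1680.

1680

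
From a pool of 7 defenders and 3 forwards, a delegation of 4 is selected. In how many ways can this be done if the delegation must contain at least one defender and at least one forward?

175

With no constraint there are C(10,4) = 210 possible selections.
Selections missing a whole group: no defenders → C(3,4) = 0; no forwards → C(7,4) = 35.
Both groups omitted at once is impossible, so 210 − 35 = 175.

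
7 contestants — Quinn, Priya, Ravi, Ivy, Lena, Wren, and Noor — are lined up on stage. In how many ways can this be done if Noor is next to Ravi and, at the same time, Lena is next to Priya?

Treat {Noor,Ravi} as one block (2 orders) and {Lena,Priya} as another (2 orders).
That leaves 5 units to arrange: 2 × 2 × 5! = 4 × 120 = 480.

480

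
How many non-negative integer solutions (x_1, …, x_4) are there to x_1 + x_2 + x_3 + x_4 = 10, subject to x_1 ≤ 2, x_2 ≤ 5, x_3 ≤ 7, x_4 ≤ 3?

Without the upper bounds there are C(13,3) = 286 ways to split 10 among 4 variables.
Subtract solutions that violate a single cap (substitute x_i' = x_i − (cap_i+1)): x_1 ≥ 3 gives C(10,3) = 120; x_2 ≥ 6 gives C(7,3) = 35; x_3 ≥ 8 gives C(5,3) = 10; x_4 ≥ 4 gives C(9,3) = 84. Together 249.
Add back pairs where two caps are both exceeded: 4 + 0 + 20 + 0 + 1 + 0 = 25.
By inclusion–exclusion the count is 286 − 249 + 25 = 62.

62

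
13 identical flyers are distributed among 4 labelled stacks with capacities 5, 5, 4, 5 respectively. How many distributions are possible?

Ignoring the caps, the number of non-negative solutions to x_1+…+x_4 = 13 is C(16,3) = 560.
Subtract solutions that violate a single cap (substitute x_i' = x_i − (cap_i+1)): x_1 ≥ 6 gives C(10,3) = 120; x_2 ≥ 6 gives C(10,3) = 120; x_3 ≥ 5 gives C(11,3) = 165; x_4 ≥ 6 gives C(10,3) = 120. Together 525.
Add back pairs where two caps are both exceeded: 4 + 10 + 4 + 10 + 4 + 10 = 42.
By inclusion–exclusion the count is 560 − 525 + 42 = 77.

77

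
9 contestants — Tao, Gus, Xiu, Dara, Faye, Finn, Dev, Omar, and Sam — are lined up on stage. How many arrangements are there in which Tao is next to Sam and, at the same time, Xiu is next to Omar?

Treat {Tao,Sam} as one block (2 orders) and {Xiu,Omar} as another (2 orders).
That leaves 7 units to arrange: 2 × 2 × 7! = 4 × 5040 = 20160.

20160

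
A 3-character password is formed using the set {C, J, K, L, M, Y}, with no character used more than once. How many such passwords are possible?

With no repetition, fill the 3 characters in order: 6 choices, then 5, down to 4.
That product is 6 × 5 × 4 = 120.

120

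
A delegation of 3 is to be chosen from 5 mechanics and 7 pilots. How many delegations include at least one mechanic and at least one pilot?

Total 3-person selections from all 12: C(12,3) = 220.
Selections missing a whole group: no mechanics → C(7,3) = 35; no pilots → C(5,3) = 10.
Both groups omitted at once is impossible, so 220 − 45 = 175.

175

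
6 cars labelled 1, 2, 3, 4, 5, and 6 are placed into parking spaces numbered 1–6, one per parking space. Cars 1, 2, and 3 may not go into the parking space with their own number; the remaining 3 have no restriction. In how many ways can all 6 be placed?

Let Aᵢ (for i ∈ {1, 2, 3}) be the placements that put car i in its forbidden parking space. Any j of these fix j positions, leaving (6−j)! ways to fill the rest, and there are C(3,j) ways to pick which j.
By inclusion–exclusion, the number of valid placements is Σ_{j=0}^{3} (−1)^j C(3,j)·(6−j)!.
Computing: 720 − 360 + 72 − 6 = 426.

426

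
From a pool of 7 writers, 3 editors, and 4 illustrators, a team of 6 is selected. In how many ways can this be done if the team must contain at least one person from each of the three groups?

Unrestricted: C(14,6) = 3003 ways to pick any 6 of the 14.
Subtract selections that omit an entire group: no writers → C(7,6) = 7; no editors → C(11,6) = 462; no illustrators → C(10,6) = 210.
Add back selections omitting two groups (i.e. drawn from a single group): C(7,6) + C(3,6) + C(4,6) = 7.
By inclusion–exclusion: 3003 − 679 + 7 = 2331.

2331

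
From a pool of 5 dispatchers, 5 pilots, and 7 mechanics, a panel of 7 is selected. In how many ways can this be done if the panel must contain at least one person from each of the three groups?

17745

Total 7-person selections from all 17: C(17,7) = 19448.
Selections missing a whole group: no dispatchers → C(12,7) = 792; no pilots → C(12,7) = 792; no mechanics → C(10,7) = 120.
Add back selections omitting two groups (i.e. drawn from a single group): C(5,7) + C(5,7) + C(7,7) = 1.
By inclusion–exclusion: 19448 − 1704 + 1 = 17745.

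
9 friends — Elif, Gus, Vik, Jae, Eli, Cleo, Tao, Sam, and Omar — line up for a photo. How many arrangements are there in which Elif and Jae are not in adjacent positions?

282240

Of the 9! = 362880 arrangements, those with Elif and Jae adjacent number 2 × 8! = 80640 (treat the pair as a block with 2 internal orders).
So 362880 − 80640 = 282240 arrangements keep them apart.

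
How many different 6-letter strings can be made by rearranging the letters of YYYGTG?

60

YYYGTG has 6 letters with G appearing twice and Y appearing 3 times.
The number of distinct arrangements is 6!/(3!·2!) = 720/12 = 60.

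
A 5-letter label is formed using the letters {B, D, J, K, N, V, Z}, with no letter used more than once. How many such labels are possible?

2520

This is a permutation of 5 out of 7: P(7,5) = 7!/2!.
7 × 6 × 5 × 4 × 3 = 2520.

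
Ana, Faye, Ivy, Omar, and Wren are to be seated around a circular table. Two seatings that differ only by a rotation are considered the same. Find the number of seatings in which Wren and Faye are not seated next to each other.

All circular seatings of 5 people number (4)! = 24.
Seatings with Wren beside Faye: treat them as a block with 2 internal orders, giving 2 × (3)! = 12.
Subtracting, 24 − 12 = 12.

12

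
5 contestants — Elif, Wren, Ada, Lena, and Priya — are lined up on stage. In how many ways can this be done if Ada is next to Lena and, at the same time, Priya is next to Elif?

24

Treat {Ada,Lena} as one block (2 orders) and {Priya,Elif} as another (2 orders).
That leaves 3 units to arrange: 2 × 2 × 3! = 4 × 6 = 24.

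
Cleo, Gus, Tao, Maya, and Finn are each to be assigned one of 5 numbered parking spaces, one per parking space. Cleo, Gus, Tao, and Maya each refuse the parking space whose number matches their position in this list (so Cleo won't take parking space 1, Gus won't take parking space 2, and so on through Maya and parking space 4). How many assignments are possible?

53

Let Aᵢ (for 1 ≤ i ≤ 4) be the placements that put person i in their forbidden parking space. Any j of these fix j positions, leaving (5−j)! ways to fill the rest, and there are C(4,j) ways to pick which j.
By inclusion–exclusion, the number of valid placements is Σ_{j=0}^{4} (−1)^j C(4,j)·(5−j)!.
Computing: 120 − 96 + 36 − 8 + 1 = 53.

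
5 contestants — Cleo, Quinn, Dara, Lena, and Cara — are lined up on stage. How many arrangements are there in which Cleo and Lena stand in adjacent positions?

48

Place the 3 others and the Cleo-Lena pair as 4 objects in a line; the pair has 2 internal arrangements.
That gives 2 × 4! = 2 × 24 = 48.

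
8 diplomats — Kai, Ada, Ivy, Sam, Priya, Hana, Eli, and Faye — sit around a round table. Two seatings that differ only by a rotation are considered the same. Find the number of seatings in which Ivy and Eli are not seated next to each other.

All circular seatings of 8 people number (7)! = 5040.
Seatings with Ivy beside Eli: treat them as a block with 2 internal orders, giving 2 × (6)! = 1440.
Subtracting, 5040 − 1440 = 3600.

3600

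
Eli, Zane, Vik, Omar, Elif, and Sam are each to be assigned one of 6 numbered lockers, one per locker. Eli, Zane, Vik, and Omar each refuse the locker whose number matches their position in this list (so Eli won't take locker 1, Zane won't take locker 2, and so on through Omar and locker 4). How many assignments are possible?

362

Let Aᵢ (for 1 ≤ i ≤ 4) be the placements that put person i in their forbidden locker. Any j of these fix j positions, leaving (6−j)! ways to fill the rest, and there are C(4,j) ways to pick which j.
By inclusion–exclusion, the number of valid placements is Σ_{j=0}^{4} (−1)^j C(4,j)·(6−j)!.
Computing: 720 − 480 + 144 − 24 + 2 = 362.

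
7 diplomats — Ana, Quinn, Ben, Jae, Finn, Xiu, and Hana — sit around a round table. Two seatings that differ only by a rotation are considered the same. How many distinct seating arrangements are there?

720

Around a circle, 7 distinct people have 7!/7 = (6)! = 720 rotationally distinct seatings.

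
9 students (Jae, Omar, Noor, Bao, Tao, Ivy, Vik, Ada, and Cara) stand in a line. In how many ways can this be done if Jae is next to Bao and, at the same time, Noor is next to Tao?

Treat {Jae,Bao} as one block (2 orders) and {Noor,Tao} as another (2 orders).
That leaves 7 units to arrange: 2 × 2 × 7! = 4 × 5040 = 20160.

20160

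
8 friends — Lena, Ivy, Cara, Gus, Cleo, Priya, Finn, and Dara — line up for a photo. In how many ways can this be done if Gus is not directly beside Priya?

30240

There are 8! = 40320 arrangements in all. If Gus and Priya are adjacent, merging them into one block gives 2·(7)! = 10080 arrangements.
So 40320 − 10080 = 30240 arrangements keep them apart.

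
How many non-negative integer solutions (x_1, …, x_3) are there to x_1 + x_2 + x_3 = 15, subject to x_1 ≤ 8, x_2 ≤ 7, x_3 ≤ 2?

6

Ignoring the caps, the number of non-negative solutions to x_1+…+x_3 = 15 is C(17,2) = 136.
Subtract solutions that violate a single cap (substitute x_i' = x_i − (cap_i+1)): x_1 ≥ 9 gives C(8,2) = 28; x_2 ≥ 8 gives C(9,2) = 36; x_3 ≥ 3 gives C(14,2) = 91. Together 155.
Add back pairs where two caps are both exceeded: 0 + 10 + 15 = 25.
By inclusion–exclusion the count is 136 − 155 + 25 = 6.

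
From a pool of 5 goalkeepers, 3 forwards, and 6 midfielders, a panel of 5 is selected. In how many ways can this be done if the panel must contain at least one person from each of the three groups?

Total 5-person selections from all 14: C(14,5) = 2002.
Selections missing a whole group: no goalkeepers → C(9,5) = 126; no forwards → C(11,5) = 462; no midfielders → C(8,5) = 56.
Add back selections omitting two groups (i.e. drawn from a single group): C(5,5) + C(3,5) + C(6,5) = 7.
By inclusion–exclusion: 2002 − 644 + 7 = 1365.

1365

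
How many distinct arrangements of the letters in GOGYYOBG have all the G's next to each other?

180

Treat the 3 copies of G as a single block. The multiset to arrange is then {GGG, B, O, O, Y, Y}, 6 items in all.
That gives (6)!/(2!·2!) = 180 arrangements.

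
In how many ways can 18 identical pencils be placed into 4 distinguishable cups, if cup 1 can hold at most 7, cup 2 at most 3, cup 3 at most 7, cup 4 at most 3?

10

By stars and bars, unrestricted non-negative solutions to x_1+…+x_4 = 18 number C(18+3,3) = 1330.
Subtract solutions that violate a single cap (substitute x_i' = x_i − (cap_i+1)): x_1 ≥ 8 gives C(13,3) = 286; x_2 ≥ 4 gives C(17,3) = 680; x_3 ≥ 8 gives C(13,3) = 286; x_4 ≥ 4 gives C(17,3) = 680. Together 1932.
Add back pairs where two caps are both exceeded: 84 + 10 + 84 + 84 + 286 + 84 = 632.
Subtract triples: 0 + 10 + 0 + 10 = 20.
By inclusion–exclusion the count is 1330 − 1932 + 632 − 20 = 10.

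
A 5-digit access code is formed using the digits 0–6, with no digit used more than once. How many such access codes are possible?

With no repetition, fill the 5 digits in order: 7 choices, then 6, down to 3.
7 × 6 × 5 × 4 × 3 = 2520.

2520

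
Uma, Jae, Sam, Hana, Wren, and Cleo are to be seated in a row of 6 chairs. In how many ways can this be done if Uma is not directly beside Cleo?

There are 6! = 720 arrangements in all. If Uma and Cleo are adjacent, merging them into one block gives 2·(5)! = 240 arrangements.
So 720 − 240 = 480 arrangements keep them apart.

480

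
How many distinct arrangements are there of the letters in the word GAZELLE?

1260

GAZELLE has 7 letters with E appearing twice and L appearing twice.
The number of distinct arrangements is 7!/(2!·2!) = 5040/4 = 1260.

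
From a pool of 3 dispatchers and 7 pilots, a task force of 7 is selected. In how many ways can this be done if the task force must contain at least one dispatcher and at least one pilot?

Unrestricted: C(10,7) = 120 ways to pick any 7 of the 10.
Selections missing a whole group: no dispatchers → C(7,7) = 1; no pilots → C(3,7) = 0.
Both groups omitted at once is impossible, so 120 − 1 = 119.

119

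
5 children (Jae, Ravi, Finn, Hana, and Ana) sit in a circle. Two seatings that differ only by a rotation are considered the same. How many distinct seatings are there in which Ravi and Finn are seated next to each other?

12

Glue Ravi and Finn into a block (2 internal orders). Seating 4 units around a circle gives (3)! arrangements.
So 2 × (3)! = 2 × 6 = 12.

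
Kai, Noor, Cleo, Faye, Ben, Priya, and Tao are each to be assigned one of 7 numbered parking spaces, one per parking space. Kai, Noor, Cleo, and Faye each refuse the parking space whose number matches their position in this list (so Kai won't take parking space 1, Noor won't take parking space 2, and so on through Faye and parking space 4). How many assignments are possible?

2790

Let Aᵢ (for 1 ≤ i ≤ 4) be the placements that put person i in their forbidden parking space. Any j of these fix j positions, leaving (7−j)! ways to fill the rest, and there are C(4,j) ways to pick which j.
By inclusion–exclusion, the number of valid placements is Σ_{j=0}^{4} (−1)^j C(4,j)·(7−j)!.
Computing: 5040 − 2880 + 720 − 96 + 6 = 2790.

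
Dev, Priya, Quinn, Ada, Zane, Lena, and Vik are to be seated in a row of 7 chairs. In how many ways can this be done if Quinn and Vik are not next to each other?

3600

There are 7! = 5040 arrangements in all. If Quinn and Vik are adjacent, merging them into one block gives 2·(6)! = 1440 arrangements.
Complementary counting: 5040 − 1440 = 3600.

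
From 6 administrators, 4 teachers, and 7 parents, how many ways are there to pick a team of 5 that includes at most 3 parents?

5817

Split by how many parents are chosen (0 through 3).
Sum: C(7,0)·C(10,5) + C(7,1)·C(10,4) + C(7,2)·C(10,3) + C(7,3)·C(10,2) = 252 + 1470 + 2520 + 1575 = 5817.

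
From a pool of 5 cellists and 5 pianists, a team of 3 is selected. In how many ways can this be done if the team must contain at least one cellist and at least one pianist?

Total 3-person selections from all 10: C(10,3) = 120.
Subtract selections that omit an entire group: no cellists → C(5,3) = 10; no pianists → C(5,3) = 10.
Both groups omitted at once is impossible, so 120 − 20 = 100.

100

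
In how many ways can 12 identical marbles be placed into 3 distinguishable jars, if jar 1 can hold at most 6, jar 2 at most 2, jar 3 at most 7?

9

Without the upper bounds there are C(14,2) = 91 ways to split 12 among 3 jars.
Subtract solutions that violate a single cap (substitute x_i' = x_i − (cap_i+1)): x_1 ≥ 7 gives C(7,2) = 21; x_2 ≥ 3 gives C(11,2) = 55; x_3 ≥ 8 gives C(6,2) = 15. Together 91.
Add back pairs where two caps are both exceeded: 6 + 0 + 3 = 9.
By inclusion–exclusion the count is 91 − 91 + 9 = 9.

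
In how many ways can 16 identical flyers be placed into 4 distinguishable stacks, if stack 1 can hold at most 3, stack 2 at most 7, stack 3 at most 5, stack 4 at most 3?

10

Ignoring the caps, the number of non-negative solutions to x_1+…+x_4 = 16 is C(19,3) = 969.
Subtract solutions that violate a single cap (substitute x_i' = x_i − (cap_i+1)): x_1 ≥ 4 gives C(15,3) = 455; x_2 ≥ 8 gives C(11,3) = 165; x_3 ≥ 6 gives C(13,3) = 286; x_4 ≥ 4 gives C(15,3) = 455. Together 1361.
Add back pairs where two caps are both exceeded: 35 + 84 + 165 + 10 + 35 + 84 = 413.
Subtract triples: 0 + 1 + 10 + 0 = 11.
By inclusion–exclusion the count is 969 − 1361 + 413 − 11 = 10.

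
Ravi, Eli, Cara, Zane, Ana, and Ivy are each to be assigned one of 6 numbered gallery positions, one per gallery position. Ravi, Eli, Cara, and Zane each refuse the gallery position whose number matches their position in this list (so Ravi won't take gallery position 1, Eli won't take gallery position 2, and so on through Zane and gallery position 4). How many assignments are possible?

362

Let Aᵢ (for 1 ≤ i ≤ 4) be the placements that put person i in their forbidden gallery position. Any j of these fix j positions, leaving (6−j)! ways to fill the rest, and there are C(4,j) ways to pick which j.
By inclusion–exclusion, the number of valid placements is Σ_{j=0}^{4} (−1)^j C(4,j)·(6−j)!.
Computing: 720 − 480 + 144 − 24 + 2 = 362.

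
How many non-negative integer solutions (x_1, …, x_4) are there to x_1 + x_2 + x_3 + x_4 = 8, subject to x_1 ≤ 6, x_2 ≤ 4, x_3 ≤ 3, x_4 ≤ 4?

By stars and bars, unrestricted non-negative solutions to x_1+…+x_4 = 8 number C(8+3,3) = 165.
Subtract solutions that violate a single cap (substitute x_i' = x_i − (cap_i+1)): x_1 ≥ 7 gives C(4,3) = 4; x_2 ≥ 5 gives C(6,3) = 20; x_3 ≥ 4 gives C(7,3) = 35; x_4 ≥ 5 gives C(6,3) = 20. Together 79.
No two caps can be exceeded simultaneously, so the pair terms are all 0.
By inclusion–exclusion the count is 165 − 79 + 0 = 86.

86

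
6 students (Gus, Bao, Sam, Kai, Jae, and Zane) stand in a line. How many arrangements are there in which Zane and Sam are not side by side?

480

Of the 6! = 720 arrangements, those with Zane and Sam adjacent number 2 × 5! = 240 (treat the pair as a block with 2 internal orders).
So 720 − 240 = 480 arrangements keep them apart.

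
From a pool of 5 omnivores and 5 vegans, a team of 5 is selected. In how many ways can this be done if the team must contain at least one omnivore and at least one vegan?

250

Unrestricted: C(10,5) = 252 ways to pick any 5 of the 10.
Subtract selections that omit an entire group: no omnivores → C(5,5) = 1; no vegans → C(5,5) = 1.
Both groups omitted at once is impossible, so 252 − 2 = 250.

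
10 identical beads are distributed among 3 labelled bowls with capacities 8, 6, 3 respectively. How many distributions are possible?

25

Ignoring the caps, the number of non-negative solutions to x_1+…+x_3 = 10 is C(12,2) = 66.
Subtract solutions that violate a single cap (substitute x_i' = x_i − (cap_i+1)): x_1 ≥ 9 gives C(3,2) = 3; x_2 ≥ 7 gives C(5,2) = 10; x_3 ≥ 4 gives C(8,2) = 28. Together 41.
No two caps can be exceeded simultaneously, so the pair terms are all 0.
By inclusion–exclusion the count is 66 − 41 + 0 = 25.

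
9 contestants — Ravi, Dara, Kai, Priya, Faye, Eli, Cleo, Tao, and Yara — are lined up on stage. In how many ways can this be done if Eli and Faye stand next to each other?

80640

Treat {Eli, Faye} as a single unit. There are 8 units to order, and the pair itself can be ordered 2 ways.
So the count is 2·(8)! = 80640.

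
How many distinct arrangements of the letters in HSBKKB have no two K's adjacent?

Total arrangements of HSBKKB: 6!/(2!·2!) = 180.
If the two K's are adjacent, glue them into one block, leaving 5 items to arrange: (5)!/(2!) = 60 ways.
Hence 180 − 60 = 120.

120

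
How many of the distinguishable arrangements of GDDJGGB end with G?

Fix G in the last position and arrange the remaining 6 letters.
Those 6 letters have D appearing twice and G appearing twice, giving (6)!/(2!·2!) = 180.

180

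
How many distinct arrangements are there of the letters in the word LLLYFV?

Letter multiplicities in LLLYFV: F×1, L×3, V×1, Y×1.
So there are 6! / (3!) = 120 distinguishable arrangements.

120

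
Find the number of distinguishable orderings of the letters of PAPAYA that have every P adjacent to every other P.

20

Treat the 2 copies of P as a single block. The multiset to arrange is then {PP, A, A, A, Y}, 5 items in all.
That gives (5)!/(3!) = 20 arrangements.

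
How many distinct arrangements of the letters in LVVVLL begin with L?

10

With the first slot taken by L, it remains to arrange the other 5 letters (VVVLL).
Those 5 letters have L appearing twice and V appearing 3 times, giving (5)!/(3!·2!) = 10.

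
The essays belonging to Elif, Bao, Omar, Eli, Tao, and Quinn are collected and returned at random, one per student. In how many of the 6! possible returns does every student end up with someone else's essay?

265

Count assignments avoiding every fixed point. For any j of the 6 students fixed to their own essay, the other 6−j can be arranged in (6−j)! ways.
By inclusion–exclusion this is Σ_{j=0}^{6} (−1)^j C(6,j)·(6−j)!.
Computing: 720 − 720 + 360 − 120 + 30 − 6 + 1 = 265.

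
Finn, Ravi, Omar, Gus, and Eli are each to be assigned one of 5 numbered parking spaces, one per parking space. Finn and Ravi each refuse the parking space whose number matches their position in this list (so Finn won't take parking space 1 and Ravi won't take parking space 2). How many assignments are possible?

78

Let Aᵢ (for i ∈ {1, 2}) be the placements that put person i in their forbidden parking space. Any j of these fix j positions, leaving (5−j)! ways to fill the rest, and there are C(2,j) ways to pick which j.
By inclusion–exclusion, the number of valid placements is Σ_{j=0}^{2} (−1)^j C(2,j)·(5−j)!.
Computing: 120 − 48 + 6 = 78.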